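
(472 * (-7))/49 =-67.43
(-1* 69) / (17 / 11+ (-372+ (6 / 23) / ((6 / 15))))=17457 / 93560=0.19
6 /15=2 /5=0.40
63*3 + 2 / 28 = 2647 / 14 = 189.07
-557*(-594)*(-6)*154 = -305712792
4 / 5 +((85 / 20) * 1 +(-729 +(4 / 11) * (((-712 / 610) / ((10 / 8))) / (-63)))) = -3060331051 / 4227300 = -723.94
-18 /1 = -18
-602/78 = -301/39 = -7.72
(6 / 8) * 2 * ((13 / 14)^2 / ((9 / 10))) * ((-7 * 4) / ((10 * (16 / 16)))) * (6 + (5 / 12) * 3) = -4901 / 168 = -29.17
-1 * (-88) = 88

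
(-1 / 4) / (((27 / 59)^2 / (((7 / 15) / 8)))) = -24367 / 349920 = -0.07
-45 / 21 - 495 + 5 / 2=-6925 / 14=-494.64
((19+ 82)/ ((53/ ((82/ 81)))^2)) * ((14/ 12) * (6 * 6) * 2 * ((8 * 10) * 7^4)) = 3652491861760/ 6143283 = 594550.48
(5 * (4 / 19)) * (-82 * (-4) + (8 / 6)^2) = 59360 / 171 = 347.13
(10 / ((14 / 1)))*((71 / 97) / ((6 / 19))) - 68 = -270287 / 4074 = -66.34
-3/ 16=-0.19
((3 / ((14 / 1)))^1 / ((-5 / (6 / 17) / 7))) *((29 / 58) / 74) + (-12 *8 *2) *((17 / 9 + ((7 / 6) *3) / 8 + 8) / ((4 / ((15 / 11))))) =-93532399 / 138380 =-675.91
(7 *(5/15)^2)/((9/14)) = 98/81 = 1.21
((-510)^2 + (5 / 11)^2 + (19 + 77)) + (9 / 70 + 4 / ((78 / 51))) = 28650506447 / 110110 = 260198.95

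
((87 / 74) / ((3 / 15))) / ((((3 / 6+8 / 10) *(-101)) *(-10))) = 435 / 97162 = 0.00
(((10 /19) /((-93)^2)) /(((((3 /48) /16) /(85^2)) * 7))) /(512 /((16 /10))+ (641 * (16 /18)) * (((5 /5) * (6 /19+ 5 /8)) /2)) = 36992000 /1352819881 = 0.03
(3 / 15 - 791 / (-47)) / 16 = 2001 / 1880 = 1.06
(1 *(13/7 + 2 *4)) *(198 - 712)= -35466/7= -5066.57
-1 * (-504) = 504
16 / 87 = 0.18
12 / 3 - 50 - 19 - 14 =-79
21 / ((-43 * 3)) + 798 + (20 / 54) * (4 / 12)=2779297 / 3483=797.96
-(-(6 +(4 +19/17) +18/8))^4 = -682740290961/21381376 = -31931.54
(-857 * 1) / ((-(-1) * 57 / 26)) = -22282 / 57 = -390.91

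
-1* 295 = -295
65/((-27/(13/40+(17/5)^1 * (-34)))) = 19981/72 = 277.51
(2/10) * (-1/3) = -1/15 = -0.07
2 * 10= 20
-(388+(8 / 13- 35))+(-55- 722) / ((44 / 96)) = -292991 / 143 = -2048.89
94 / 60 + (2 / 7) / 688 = 56603 / 36120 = 1.57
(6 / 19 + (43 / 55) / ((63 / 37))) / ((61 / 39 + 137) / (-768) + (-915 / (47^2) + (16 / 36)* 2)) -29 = -938741567503 / 35603750875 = -26.37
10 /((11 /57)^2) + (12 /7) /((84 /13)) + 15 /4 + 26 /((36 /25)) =62023253 /213444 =290.58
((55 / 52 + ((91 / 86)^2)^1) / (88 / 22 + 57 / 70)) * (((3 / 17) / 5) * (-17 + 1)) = -35170464 / 137707973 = -0.26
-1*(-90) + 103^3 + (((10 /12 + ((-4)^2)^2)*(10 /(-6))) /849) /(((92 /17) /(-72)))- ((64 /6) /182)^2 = 23049517377056 /21091707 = 1092823.70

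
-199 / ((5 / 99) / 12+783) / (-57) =78804 / 17673971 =0.00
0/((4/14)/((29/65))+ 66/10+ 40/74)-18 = -18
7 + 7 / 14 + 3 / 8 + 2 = 79 / 8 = 9.88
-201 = -201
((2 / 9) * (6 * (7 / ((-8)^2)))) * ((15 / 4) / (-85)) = -7 / 1088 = -0.01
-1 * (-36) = 36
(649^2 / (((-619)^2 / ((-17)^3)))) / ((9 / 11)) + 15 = -22711238908 / 3448449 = -6585.93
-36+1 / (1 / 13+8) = -3767 / 105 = -35.88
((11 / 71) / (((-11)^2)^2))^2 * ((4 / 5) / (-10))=-2 / 223260975025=-0.00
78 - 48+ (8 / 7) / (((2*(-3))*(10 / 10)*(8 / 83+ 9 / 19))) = 560062 / 18879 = 29.67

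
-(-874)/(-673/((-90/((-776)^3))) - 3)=-39330/157242605959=-0.00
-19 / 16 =-1.19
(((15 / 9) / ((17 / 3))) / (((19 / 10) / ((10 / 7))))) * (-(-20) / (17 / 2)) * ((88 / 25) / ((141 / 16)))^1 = 1126400 / 5419617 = 0.21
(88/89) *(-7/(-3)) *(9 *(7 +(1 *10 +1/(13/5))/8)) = 172.30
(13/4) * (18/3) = 39/2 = 19.50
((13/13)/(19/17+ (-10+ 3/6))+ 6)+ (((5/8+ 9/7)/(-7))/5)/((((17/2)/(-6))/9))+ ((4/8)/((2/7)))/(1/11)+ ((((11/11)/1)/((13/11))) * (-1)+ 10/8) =79876756/3086265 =25.88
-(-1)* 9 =9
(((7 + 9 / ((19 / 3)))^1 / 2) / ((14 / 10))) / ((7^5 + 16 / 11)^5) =64420400 / 28737831031386461874769223169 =0.00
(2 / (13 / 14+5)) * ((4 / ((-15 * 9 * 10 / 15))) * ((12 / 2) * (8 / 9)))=-0.08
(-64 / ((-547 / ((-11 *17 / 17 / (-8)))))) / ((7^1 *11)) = 0.00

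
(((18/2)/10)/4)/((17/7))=63/680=0.09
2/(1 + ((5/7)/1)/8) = 112/61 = 1.84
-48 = -48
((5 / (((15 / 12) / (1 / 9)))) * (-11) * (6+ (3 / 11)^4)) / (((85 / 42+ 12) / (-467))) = 766488968 / 783959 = 977.72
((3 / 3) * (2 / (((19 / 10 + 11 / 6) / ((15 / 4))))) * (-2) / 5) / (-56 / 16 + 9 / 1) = -45 / 308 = -0.15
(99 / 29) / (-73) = -99 / 2117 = -0.05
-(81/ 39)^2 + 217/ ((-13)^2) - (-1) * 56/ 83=-2.35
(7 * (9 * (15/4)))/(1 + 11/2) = 945/26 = 36.35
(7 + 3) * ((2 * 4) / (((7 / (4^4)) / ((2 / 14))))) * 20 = 409600 / 49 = 8359.18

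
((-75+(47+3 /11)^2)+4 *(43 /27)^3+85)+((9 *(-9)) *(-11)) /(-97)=520182314833 /231019371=2251.68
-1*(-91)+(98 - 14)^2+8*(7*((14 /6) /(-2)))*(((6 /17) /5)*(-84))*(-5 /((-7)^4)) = 850397 /119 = 7146.19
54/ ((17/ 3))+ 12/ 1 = 366/ 17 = 21.53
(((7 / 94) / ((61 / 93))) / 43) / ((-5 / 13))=-8463 / 1232810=-0.01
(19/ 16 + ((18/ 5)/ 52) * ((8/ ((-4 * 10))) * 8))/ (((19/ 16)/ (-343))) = -1920457/ 6175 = -311.01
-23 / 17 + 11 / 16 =-181 / 272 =-0.67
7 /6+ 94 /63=335 /126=2.66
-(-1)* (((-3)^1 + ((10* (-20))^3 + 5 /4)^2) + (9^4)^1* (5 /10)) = 1023999680052465 /16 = 63999980003279.06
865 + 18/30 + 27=4463/5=892.60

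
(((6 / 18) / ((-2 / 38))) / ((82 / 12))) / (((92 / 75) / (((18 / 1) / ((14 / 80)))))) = -513000 / 6601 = -77.72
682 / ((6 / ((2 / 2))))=341 / 3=113.67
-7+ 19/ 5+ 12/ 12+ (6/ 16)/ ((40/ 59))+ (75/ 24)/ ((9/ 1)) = -3743/ 2880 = -1.30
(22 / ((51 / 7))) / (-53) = -154 / 2703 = -0.06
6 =6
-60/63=-20/21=-0.95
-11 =-11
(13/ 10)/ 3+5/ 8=127/ 120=1.06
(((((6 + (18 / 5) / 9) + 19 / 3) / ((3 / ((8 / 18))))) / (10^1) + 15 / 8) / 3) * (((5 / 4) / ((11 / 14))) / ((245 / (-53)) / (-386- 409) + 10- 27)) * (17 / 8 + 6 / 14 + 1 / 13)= -35966641057 / 212326583040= -0.17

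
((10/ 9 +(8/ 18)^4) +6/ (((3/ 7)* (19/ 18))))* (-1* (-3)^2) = -129.72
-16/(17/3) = -48/17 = -2.82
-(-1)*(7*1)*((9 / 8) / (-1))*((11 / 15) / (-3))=77 / 40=1.92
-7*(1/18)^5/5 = -7/9447840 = -0.00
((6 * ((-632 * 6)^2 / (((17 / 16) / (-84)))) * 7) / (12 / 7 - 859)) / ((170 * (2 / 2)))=2840882429952 / 8671445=327613.50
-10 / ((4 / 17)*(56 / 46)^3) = -1034195 / 43904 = -23.56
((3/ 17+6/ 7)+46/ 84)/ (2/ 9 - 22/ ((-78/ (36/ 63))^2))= 4006821/ 560116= 7.15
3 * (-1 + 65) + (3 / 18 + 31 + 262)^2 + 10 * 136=87498.69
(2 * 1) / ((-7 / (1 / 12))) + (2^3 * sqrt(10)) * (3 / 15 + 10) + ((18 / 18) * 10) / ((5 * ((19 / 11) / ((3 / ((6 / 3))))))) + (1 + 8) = 8549 / 798 + 408 * sqrt(10) / 5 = 268.75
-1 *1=-1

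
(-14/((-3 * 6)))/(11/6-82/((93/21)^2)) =-13454/40611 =-0.33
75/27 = 25/9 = 2.78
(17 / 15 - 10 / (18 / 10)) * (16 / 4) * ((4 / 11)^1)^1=-6.43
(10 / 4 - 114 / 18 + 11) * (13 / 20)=559 / 120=4.66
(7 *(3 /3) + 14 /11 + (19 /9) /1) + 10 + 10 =3008 /99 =30.38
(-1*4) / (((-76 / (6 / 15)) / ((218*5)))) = 436 / 19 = 22.95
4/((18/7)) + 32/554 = 4022/2493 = 1.61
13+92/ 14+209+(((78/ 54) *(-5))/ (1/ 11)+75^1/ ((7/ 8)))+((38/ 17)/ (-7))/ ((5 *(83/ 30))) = 20873693/ 88893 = 234.82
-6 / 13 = -0.46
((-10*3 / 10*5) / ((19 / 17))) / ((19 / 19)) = -255 / 19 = -13.42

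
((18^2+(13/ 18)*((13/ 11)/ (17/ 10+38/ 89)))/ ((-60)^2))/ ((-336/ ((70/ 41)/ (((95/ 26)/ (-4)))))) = 790335949/ 1576692572400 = 0.00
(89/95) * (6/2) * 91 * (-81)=-1968057/95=-20716.39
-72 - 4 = -76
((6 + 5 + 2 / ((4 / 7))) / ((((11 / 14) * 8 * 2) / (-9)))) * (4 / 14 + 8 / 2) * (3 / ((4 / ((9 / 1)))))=-105705 / 352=-300.30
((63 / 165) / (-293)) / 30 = -7 / 161150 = -0.00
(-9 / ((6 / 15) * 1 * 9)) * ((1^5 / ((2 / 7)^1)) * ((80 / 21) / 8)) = -25 / 6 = -4.17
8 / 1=8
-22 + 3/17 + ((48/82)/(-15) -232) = -253.86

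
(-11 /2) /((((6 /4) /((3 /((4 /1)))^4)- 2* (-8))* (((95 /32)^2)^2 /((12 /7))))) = -0.01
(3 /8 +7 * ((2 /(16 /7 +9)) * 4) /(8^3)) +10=52505 /5056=10.38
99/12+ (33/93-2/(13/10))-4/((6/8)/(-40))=1065853/4836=220.40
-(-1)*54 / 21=18 / 7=2.57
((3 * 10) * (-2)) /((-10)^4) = -3 /500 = -0.01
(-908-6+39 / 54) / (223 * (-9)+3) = 16439 / 36072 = 0.46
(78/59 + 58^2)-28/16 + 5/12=595426/177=3363.99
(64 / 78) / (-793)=-0.00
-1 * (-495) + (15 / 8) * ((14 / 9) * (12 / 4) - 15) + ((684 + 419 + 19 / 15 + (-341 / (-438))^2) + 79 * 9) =4396101019 / 1918440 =2291.50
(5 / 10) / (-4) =-0.12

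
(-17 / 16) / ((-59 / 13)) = 0.23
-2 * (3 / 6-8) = 15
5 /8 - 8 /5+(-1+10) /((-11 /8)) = -3309 /440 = -7.52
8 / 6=4 / 3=1.33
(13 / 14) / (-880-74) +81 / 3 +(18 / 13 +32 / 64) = 5015009 / 173628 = 28.88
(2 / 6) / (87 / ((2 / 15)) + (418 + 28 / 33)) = 22 / 70709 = 0.00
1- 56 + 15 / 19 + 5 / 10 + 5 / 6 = -3014 / 57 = -52.88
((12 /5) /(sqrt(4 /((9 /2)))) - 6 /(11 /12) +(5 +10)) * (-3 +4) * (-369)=-34317 /11 - 3321 * sqrt(2) /5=-4059.05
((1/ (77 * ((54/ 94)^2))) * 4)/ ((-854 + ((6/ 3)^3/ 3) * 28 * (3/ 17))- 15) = -150212/ 816679017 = -0.00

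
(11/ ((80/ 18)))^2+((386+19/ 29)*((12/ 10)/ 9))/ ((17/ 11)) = 93435199/ 2366400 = 39.48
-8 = -8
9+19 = 28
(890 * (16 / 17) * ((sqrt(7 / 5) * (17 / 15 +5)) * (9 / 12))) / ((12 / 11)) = 180136 * sqrt(35) / 255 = 4179.21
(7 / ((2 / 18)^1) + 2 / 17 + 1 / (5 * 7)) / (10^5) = 9393 / 14875000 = 0.00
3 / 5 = 0.60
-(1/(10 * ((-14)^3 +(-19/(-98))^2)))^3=110730297608/2287709842577774159796875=0.00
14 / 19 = 0.74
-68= -68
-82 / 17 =-4.82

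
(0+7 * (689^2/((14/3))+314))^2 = 2040780816481/4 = 510195204120.25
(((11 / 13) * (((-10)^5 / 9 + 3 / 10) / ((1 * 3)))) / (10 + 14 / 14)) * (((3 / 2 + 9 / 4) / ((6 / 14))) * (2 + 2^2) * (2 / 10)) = -538447 / 180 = -2991.37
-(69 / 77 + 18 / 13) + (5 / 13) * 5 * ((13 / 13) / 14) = -613 / 286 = -2.14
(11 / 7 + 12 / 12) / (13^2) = 18 / 1183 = 0.02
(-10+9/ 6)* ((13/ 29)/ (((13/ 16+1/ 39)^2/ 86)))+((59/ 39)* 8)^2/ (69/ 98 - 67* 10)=-369323612276840320/ 791361361545651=-466.69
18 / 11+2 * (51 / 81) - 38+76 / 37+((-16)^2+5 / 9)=2456099 / 10989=223.51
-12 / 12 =-1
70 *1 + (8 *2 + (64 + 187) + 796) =1133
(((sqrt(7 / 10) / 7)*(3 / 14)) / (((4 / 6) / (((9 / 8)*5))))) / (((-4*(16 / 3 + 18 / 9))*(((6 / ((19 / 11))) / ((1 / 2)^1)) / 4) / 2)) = -1539*sqrt(70) / 1517824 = -0.01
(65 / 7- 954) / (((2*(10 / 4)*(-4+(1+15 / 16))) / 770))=211616 / 3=70538.67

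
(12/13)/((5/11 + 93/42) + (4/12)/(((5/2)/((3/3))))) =27720/84149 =0.33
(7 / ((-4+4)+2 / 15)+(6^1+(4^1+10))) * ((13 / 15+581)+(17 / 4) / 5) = 1013927 / 24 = 42246.96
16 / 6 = 8 / 3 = 2.67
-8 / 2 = -4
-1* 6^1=-6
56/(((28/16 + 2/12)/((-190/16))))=-7980/23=-346.96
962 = 962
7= 7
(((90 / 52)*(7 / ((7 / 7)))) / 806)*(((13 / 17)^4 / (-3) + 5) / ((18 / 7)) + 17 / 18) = 34540555 / 807815112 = 0.04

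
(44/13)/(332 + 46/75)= 1650/162149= 0.01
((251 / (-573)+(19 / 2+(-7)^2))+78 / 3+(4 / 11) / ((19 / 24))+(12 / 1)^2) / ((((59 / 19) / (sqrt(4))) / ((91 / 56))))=711542611 / 2975016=239.17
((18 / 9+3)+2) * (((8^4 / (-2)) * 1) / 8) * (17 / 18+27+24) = -837760 / 9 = -93084.44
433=433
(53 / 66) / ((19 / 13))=689 / 1254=0.55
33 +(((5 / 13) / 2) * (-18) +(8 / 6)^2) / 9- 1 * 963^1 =-979487 / 1053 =-930.19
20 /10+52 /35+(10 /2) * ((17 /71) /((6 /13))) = 90647 /14910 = 6.08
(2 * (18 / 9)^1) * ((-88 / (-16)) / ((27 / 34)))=748 / 27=27.70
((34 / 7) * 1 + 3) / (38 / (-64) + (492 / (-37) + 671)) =65120 / 5446119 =0.01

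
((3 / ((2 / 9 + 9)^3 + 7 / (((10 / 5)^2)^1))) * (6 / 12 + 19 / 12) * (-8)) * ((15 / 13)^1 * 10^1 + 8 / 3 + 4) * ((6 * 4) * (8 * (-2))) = 13250304000 / 29799263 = 444.65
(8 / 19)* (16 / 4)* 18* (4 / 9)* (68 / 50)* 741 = 339456 / 25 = 13578.24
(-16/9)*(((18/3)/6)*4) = -64/9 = -7.11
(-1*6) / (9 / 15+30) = -10 / 51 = -0.20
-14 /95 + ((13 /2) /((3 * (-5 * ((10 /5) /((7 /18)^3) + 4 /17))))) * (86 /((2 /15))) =-8.31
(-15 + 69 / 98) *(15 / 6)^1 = -7005 / 196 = -35.74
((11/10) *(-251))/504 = -2761/5040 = -0.55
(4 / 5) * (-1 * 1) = -4 / 5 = -0.80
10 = 10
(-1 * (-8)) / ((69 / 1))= 8 / 69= 0.12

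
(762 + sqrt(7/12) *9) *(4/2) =3 *sqrt(21) + 1524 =1537.75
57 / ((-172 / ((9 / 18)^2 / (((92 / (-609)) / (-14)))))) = -242991 / 31648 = -7.68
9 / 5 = 1.80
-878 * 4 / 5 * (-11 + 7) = 14048 / 5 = 2809.60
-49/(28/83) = -581/4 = -145.25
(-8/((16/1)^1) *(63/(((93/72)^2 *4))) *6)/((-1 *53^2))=27216/2699449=0.01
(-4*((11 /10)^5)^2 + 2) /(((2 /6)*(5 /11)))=-690935011833 /12500000000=-55.27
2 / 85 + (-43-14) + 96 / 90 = -55.91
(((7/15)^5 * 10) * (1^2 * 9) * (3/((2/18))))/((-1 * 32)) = -16807/10000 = -1.68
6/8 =3/4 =0.75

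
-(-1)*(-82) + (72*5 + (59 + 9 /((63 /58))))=2417 /7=345.29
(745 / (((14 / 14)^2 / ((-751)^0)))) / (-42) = -745 / 42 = -17.74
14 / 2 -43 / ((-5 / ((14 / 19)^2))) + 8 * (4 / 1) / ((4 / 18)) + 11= 300838 / 1805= 166.67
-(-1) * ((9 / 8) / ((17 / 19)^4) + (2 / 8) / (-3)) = 3351625 / 2004504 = 1.67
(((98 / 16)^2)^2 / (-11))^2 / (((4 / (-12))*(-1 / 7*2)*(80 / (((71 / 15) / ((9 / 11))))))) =16516766493091697 / 1328755507200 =12430.25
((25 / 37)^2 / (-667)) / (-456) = 625 / 416384088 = 0.00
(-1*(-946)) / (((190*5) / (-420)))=-39732 / 95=-418.23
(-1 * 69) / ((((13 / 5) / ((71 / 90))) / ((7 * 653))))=-7464443 / 78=-95697.99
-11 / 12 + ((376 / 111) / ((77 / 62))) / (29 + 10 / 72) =-29517683 / 35863212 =-0.82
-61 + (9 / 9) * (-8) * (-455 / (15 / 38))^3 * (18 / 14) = 47257083145 / 3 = 15752361048.33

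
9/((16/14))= 63/8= 7.88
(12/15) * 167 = 668/5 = 133.60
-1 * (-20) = 20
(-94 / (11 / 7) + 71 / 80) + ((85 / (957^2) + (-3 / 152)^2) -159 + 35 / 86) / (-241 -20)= -69251666332065827 / 1187380790735040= -58.32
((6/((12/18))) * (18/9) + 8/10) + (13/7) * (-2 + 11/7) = 4411/245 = 18.00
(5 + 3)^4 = 4096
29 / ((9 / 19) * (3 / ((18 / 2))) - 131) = -551 / 2486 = -0.22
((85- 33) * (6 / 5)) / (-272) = -0.23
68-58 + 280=290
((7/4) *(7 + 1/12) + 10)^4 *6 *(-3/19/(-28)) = 1335469140625/156893184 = 8511.96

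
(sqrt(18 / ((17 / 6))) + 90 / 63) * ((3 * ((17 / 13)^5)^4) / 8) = 60963471099713587836024015 / 532138985696662384286428 + 2151651921166361923624377 * sqrt(51) / 76019855099523197755204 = 316.69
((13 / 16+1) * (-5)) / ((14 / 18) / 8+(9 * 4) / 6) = -1305 / 878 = -1.49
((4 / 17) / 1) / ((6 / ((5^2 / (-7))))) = -50 / 357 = -0.14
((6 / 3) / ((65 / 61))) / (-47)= -122 / 3055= -0.04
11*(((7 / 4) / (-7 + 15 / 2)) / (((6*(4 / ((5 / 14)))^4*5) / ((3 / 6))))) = 0.00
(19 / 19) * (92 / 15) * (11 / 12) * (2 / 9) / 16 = 253 / 3240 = 0.08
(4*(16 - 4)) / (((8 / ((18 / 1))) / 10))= 1080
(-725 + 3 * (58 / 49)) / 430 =-35351 / 21070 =-1.68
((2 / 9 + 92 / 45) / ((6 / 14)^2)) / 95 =1666 / 12825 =0.13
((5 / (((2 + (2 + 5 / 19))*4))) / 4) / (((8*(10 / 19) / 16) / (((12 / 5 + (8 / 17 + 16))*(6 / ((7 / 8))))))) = 36.04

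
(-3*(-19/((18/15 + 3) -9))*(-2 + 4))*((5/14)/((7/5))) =-2375/392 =-6.06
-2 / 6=-1 / 3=-0.33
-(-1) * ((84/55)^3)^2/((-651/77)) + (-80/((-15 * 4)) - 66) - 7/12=-20828766766113/312036312500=-66.75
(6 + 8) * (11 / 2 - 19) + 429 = 240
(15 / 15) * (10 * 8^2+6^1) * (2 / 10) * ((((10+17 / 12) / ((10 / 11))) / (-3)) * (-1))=486761 / 900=540.85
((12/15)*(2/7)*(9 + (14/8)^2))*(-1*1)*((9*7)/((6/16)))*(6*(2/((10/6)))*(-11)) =917136/25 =36685.44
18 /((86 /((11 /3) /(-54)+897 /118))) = 36004 /22833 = 1.58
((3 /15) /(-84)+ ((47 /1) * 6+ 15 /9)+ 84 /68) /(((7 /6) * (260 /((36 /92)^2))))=164768823 /1145708200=0.14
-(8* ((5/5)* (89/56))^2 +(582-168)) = -170209/392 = -434.21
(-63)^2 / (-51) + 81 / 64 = -83295 / 1088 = -76.56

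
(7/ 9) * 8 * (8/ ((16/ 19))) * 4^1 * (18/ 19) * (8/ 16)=112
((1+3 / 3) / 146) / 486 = 1 / 35478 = 0.00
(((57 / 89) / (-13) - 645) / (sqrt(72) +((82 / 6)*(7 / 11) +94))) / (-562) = 41733206757 / 3708581333821 - 2438233974*sqrt(2) / 3708581333821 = 0.01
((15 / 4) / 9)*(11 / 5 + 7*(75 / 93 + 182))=99343 / 186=534.10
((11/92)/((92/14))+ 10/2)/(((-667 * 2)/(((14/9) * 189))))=-3121839/2822744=-1.11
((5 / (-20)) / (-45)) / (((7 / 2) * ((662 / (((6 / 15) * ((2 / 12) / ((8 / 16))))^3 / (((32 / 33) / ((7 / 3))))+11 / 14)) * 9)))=74789 / 354709530000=0.00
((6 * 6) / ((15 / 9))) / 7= 108 / 35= 3.09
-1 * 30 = -30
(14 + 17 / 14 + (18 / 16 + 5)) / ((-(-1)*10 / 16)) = 239 / 7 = 34.14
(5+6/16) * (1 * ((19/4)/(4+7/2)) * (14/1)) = 5719/120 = 47.66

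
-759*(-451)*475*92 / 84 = 1246575275 / 7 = 178082182.14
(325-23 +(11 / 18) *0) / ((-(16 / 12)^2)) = -1359 / 8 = -169.88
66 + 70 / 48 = 1619 / 24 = 67.46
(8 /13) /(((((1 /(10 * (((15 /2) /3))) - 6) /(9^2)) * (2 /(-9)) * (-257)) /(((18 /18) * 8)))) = -583200 /497809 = -1.17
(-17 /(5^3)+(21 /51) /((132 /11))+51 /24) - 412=-20908811 /51000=-409.98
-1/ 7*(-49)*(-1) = -7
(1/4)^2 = 1/16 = 0.06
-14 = -14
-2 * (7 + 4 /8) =-15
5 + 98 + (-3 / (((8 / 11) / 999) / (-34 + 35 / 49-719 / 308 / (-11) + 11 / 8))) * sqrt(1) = 644230217 / 4928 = 130728.53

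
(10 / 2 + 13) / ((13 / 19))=342 / 13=26.31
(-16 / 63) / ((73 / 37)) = -0.13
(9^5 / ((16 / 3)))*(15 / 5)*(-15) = -7971615 / 16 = -498225.94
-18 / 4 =-9 / 2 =-4.50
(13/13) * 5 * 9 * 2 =90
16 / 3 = 5.33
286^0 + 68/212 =70/53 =1.32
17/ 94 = 0.18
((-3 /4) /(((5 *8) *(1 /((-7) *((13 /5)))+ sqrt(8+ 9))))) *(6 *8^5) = -9539712 *sqrt(17) /43985-104832 /8797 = -906.16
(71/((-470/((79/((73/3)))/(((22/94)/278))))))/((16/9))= -21050577/64240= -327.69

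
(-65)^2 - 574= 3651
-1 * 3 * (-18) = 54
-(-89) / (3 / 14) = 1246 / 3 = 415.33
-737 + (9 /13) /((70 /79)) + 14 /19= -12716481 /17290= -735.48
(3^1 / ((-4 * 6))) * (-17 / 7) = 17 / 56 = 0.30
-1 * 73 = -73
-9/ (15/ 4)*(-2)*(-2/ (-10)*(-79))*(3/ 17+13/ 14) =-249324/ 2975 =-83.81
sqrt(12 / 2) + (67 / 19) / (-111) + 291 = sqrt(6) + 613652 / 2109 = 293.42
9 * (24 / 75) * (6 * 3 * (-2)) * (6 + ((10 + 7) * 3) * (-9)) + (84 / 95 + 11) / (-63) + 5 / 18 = 2810982679 / 59850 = 46967.13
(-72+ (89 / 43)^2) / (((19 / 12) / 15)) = -641.52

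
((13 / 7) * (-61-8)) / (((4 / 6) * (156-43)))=-2691 / 1582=-1.70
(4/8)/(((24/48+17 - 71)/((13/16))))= -13/1712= -0.01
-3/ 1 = -3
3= 3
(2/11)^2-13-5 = -17.97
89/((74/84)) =3738/37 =101.03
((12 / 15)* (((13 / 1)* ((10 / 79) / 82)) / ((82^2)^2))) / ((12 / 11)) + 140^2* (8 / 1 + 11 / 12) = 25593221805651781 / 146442238064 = 174766.67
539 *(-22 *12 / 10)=-14229.60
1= 1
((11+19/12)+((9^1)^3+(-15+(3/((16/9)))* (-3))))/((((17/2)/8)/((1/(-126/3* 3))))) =-34633/6426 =-5.39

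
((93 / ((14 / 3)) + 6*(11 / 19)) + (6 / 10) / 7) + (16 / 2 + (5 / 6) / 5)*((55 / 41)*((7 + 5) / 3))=67.31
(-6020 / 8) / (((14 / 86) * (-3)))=1540.83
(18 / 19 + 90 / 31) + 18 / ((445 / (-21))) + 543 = 143109633 / 262105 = 546.00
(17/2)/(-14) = -17/28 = -0.61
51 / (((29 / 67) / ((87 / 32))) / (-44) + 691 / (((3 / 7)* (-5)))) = -62645 / 396101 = -0.16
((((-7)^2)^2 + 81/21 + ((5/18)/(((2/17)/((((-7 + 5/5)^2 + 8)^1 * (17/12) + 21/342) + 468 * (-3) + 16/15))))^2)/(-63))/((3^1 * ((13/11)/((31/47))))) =-402868078597050011/13614940842048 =-29590.15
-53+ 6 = -47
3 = 3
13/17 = 0.76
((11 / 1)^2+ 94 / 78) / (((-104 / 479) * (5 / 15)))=-1141457 / 676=-1688.55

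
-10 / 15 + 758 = 2272 / 3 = 757.33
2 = 2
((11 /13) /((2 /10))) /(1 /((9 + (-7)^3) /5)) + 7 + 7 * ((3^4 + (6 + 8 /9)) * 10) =687563 /117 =5876.61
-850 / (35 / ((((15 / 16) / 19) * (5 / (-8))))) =6375 / 8512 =0.75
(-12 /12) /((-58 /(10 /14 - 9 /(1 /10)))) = -625 /406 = -1.54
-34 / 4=-17 / 2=-8.50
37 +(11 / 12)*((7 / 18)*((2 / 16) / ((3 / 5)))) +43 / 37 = 7334053 / 191808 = 38.24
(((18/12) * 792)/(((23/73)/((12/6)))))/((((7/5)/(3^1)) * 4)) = 650430/161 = 4039.94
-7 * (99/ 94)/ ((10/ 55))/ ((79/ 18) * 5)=-68607/ 37130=-1.85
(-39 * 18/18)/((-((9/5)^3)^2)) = 203125/177147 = 1.15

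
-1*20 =-20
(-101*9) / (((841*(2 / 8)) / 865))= -3145140 / 841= -3739.76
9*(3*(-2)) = -54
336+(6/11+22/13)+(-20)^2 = 105568/143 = 738.24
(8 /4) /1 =2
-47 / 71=-0.66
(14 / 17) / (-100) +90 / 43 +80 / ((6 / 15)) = 7386199 / 36550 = 202.08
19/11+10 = 129/11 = 11.73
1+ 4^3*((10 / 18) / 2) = 169 / 9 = 18.78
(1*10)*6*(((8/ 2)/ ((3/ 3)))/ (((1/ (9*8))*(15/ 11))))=12672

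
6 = 6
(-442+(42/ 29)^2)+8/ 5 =-1843062/ 4205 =-438.30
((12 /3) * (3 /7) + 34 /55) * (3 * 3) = 8082 /385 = 20.99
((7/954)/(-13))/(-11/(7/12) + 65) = -49/4005846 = -0.00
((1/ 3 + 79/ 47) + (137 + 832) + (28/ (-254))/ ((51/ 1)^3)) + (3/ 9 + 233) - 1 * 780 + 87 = 404881803242/ 791793819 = 511.35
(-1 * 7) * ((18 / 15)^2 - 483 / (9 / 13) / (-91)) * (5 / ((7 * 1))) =-683 / 15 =-45.53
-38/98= -19/49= -0.39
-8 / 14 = -4 / 7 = -0.57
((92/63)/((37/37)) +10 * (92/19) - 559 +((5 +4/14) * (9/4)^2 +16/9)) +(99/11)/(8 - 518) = -260792551/542640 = -480.60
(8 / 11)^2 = 64 / 121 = 0.53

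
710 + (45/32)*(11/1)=23215/32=725.47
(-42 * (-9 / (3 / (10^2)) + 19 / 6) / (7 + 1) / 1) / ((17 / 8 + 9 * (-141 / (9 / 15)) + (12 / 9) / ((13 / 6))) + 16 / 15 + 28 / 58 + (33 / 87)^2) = -2044525665 / 2768978581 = -0.74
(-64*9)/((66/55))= -480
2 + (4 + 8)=14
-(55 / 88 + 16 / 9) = -173 / 72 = -2.40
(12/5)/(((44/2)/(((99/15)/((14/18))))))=162/175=0.93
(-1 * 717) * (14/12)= -1673/2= -836.50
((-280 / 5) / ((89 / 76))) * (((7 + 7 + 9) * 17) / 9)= -1664096 / 801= -2077.52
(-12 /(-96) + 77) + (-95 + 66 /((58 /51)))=9317 /232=40.16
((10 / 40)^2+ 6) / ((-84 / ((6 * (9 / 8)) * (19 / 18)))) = -1843 / 3584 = -0.51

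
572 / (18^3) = 143 / 1458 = 0.10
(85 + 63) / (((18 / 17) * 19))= 1258 / 171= 7.36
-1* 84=-84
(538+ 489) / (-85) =-1027 / 85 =-12.08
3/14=0.21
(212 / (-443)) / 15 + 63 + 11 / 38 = 15973169 / 252510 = 63.26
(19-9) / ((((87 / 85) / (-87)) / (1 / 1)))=-850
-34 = -34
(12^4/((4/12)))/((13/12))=746496/13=57422.77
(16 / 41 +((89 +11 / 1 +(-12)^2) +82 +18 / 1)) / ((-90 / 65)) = -248.73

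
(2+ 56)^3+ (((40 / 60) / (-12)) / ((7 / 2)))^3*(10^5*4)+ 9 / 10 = 487869953063 / 2500470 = 195111.30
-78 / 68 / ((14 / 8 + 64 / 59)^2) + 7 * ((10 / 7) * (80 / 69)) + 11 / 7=1772522741 / 136108273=13.02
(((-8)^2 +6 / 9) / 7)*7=194 / 3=64.67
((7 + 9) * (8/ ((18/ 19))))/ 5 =1216/ 45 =27.02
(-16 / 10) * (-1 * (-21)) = -168 / 5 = -33.60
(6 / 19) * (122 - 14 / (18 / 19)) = 1930 / 57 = 33.86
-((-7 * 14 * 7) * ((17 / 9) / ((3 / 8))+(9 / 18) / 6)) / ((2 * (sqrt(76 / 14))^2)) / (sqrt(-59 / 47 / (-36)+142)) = 1327753 * sqrt(11295181) / 164380932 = 27.15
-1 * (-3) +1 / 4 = 3.25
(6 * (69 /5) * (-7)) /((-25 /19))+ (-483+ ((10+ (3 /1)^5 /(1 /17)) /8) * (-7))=-3665.88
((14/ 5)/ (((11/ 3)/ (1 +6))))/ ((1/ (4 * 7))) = 8232/ 55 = 149.67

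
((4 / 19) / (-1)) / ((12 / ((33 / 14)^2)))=-363 / 3724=-0.10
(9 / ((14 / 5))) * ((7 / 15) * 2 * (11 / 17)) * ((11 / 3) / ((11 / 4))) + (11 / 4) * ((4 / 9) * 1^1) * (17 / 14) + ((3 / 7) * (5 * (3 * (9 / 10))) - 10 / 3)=6988 / 1071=6.52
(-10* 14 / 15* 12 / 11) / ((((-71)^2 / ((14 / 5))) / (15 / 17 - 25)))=128576 / 942667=0.14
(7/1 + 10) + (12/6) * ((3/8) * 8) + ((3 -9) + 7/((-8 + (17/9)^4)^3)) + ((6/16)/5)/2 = 40893106086962491/2390899225034960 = 17.10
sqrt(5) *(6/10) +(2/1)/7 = 2/7 +3 *sqrt(5)/5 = 1.63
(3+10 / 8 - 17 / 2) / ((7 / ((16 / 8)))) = -17 / 14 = -1.21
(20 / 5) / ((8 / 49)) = 49 / 2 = 24.50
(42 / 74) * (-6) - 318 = -11892 / 37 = -321.41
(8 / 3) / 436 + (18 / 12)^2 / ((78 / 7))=7075 / 34008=0.21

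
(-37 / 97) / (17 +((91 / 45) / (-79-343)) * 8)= -351315 / 15621947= -0.02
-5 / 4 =-1.25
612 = 612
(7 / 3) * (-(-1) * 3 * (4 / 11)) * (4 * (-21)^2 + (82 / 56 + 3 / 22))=543805 / 121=4494.26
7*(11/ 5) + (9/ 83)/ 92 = 588017/ 38180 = 15.40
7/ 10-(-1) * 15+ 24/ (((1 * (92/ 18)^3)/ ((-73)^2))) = 118455449/ 121670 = 973.58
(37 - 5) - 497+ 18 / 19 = -8817 / 19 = -464.05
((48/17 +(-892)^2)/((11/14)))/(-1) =-189368704/187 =-1012666.87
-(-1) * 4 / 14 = 2 / 7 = 0.29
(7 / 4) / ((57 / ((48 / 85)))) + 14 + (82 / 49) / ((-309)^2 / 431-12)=100233419288 / 7146602715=14.03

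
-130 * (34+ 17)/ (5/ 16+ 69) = -106080/ 1109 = -95.65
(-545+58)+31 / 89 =-43312 / 89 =-486.65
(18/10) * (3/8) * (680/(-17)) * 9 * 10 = -2430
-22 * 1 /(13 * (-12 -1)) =22 /169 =0.13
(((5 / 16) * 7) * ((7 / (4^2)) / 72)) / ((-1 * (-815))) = 49 / 3004416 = 0.00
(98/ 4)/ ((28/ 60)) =52.50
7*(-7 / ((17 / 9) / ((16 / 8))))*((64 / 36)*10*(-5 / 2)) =39200 / 17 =2305.88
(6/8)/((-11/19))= -57/44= -1.30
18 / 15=6 / 5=1.20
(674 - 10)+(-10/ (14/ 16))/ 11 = 51048/ 77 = 662.96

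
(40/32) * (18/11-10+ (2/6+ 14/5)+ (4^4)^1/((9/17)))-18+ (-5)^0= 230039/396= 580.91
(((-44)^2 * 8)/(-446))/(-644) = 0.05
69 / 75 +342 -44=298.92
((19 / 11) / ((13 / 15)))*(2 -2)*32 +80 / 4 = 20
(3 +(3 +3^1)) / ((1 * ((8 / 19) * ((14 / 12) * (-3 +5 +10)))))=171 / 112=1.53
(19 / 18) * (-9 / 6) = -19 / 12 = -1.58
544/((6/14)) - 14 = 3766/3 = 1255.33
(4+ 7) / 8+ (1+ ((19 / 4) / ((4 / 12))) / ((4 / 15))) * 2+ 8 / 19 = 8411 / 76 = 110.67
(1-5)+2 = -2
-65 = -65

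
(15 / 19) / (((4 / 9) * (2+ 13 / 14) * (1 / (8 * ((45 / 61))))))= 170100 / 47519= 3.58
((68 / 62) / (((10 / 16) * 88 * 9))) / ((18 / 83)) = 1411 / 138105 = 0.01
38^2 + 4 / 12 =4333 / 3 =1444.33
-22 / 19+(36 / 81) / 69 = -13586 / 11799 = -1.15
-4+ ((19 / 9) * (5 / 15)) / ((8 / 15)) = -193 / 72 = -2.68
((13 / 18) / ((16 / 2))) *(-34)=-221 / 72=-3.07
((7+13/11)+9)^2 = 35721/121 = 295.21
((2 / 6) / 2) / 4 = 1 / 24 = 0.04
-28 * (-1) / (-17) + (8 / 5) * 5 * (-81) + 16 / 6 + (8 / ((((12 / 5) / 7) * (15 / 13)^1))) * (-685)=-2218378 / 153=-14499.20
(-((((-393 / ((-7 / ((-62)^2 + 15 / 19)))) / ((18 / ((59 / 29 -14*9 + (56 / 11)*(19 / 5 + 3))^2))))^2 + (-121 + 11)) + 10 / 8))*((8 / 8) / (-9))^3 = 6873674565353178578126122309 / 546765287433750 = 12571526984850.96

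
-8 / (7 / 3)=-3.43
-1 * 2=-2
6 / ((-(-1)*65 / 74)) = 444 / 65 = 6.83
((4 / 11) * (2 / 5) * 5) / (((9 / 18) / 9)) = 144 / 11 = 13.09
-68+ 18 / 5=-322 / 5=-64.40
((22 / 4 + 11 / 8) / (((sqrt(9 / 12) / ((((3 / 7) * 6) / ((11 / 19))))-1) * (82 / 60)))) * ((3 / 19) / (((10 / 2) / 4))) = -4062960 / 6150943-457380 * sqrt(3) / 6150943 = -0.79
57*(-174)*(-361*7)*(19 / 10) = 238096467 / 5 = 47619293.40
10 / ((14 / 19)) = 95 / 7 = 13.57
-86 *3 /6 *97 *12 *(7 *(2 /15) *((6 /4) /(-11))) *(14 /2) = 2452548 /55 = 44591.78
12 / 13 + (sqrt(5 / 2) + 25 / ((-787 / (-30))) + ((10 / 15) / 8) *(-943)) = -9417505 / 122772 + sqrt(10) / 2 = -75.13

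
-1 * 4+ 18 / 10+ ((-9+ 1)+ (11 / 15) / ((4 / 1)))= -601 / 60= -10.02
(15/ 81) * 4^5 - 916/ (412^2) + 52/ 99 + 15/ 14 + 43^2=179997355807/ 88224444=2040.22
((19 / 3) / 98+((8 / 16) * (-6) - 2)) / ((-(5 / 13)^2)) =245219 / 7350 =33.36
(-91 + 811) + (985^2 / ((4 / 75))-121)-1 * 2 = 72769263 / 4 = 18192315.75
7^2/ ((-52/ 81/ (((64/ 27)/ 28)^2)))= -64/ 117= -0.55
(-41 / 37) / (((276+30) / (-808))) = 16564 / 5661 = 2.93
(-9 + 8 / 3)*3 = -19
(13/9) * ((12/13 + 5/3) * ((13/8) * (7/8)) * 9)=9191/192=47.87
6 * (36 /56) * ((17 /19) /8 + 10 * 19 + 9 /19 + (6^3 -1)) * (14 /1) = 1664523 /76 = 21901.62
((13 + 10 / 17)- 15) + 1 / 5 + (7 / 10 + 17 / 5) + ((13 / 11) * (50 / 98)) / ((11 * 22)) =16025077 / 5543615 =2.89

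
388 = 388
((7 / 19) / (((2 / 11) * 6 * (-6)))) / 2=-77 / 2736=-0.03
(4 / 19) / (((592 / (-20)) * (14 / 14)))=-5 / 703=-0.01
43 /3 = 14.33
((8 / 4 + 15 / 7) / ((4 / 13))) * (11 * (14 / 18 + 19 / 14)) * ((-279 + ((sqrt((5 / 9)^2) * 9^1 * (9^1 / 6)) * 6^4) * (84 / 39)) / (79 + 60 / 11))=28163770877 / 364168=77337.30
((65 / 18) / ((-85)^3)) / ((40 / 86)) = -559 / 44217000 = -0.00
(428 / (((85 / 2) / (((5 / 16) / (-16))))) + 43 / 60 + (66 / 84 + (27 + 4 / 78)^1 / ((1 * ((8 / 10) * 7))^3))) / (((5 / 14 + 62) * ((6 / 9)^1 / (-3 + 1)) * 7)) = -11802841 / 1176462560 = -0.01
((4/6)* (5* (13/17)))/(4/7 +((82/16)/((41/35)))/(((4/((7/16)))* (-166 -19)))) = 17239040/3847083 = 4.48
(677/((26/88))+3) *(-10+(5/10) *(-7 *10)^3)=-5115628770/13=-393509905.38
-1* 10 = -10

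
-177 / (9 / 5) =-295 / 3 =-98.33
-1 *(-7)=7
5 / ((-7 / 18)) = -90 / 7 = -12.86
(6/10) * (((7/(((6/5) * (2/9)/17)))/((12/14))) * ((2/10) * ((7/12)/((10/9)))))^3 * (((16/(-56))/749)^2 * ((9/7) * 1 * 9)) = 77394297393/468951040000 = 0.17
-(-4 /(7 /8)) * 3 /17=96 /119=0.81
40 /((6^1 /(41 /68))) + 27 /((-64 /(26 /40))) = 244499 /65280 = 3.75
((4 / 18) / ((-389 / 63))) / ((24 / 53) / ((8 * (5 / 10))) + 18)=-371 / 186720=-0.00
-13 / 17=-0.76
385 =385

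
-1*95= -95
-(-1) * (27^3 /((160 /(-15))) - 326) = -69481 /32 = -2171.28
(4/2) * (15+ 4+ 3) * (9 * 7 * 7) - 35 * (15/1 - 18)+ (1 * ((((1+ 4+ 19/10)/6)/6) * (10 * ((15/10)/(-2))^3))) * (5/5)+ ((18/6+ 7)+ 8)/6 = 4994865/256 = 19511.19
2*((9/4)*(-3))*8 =-108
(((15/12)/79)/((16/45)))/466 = 225/2356096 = 0.00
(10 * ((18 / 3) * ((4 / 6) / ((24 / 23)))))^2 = 13225 / 9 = 1469.44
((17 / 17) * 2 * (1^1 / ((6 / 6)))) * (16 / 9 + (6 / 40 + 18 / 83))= 32041 / 7470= 4.29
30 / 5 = 6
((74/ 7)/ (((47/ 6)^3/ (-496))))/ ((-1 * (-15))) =-2642688/ 3633805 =-0.73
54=54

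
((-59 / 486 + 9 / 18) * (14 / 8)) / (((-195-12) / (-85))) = 595 / 2187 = 0.27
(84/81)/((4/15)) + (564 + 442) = 9089/9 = 1009.89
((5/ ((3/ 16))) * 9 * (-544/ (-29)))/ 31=145.23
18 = 18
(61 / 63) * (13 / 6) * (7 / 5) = 793 / 270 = 2.94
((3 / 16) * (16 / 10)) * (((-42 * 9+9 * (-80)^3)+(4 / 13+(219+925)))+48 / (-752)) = -1689011895 / 1222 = -1382170.13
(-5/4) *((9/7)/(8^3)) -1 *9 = -129069/14336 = -9.00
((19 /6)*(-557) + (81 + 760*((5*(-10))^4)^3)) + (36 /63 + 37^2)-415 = 7792968749999999999969413 /42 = 185546874999999999999271.70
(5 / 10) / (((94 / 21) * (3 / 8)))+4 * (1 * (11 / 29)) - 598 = -812600 / 1363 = -596.18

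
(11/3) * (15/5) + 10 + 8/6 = 67/3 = 22.33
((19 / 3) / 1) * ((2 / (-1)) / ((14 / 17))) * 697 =-10720.52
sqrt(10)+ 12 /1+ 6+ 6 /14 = sqrt(10)+ 129 /7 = 21.59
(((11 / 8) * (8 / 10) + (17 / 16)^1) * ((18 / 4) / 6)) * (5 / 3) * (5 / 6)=865 / 384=2.25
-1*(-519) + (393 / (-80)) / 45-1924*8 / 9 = -4288793 / 3600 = -1191.33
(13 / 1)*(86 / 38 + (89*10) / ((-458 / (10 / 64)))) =3546777 / 139232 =25.47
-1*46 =-46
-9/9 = -1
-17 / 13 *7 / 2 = -119 / 26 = -4.58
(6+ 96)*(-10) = -1020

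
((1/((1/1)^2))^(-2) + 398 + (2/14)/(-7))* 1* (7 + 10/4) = 185725/49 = 3790.31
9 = 9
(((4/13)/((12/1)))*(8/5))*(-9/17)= -24/1105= -0.02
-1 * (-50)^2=-2500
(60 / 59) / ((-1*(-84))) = 0.01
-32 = -32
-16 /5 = -3.20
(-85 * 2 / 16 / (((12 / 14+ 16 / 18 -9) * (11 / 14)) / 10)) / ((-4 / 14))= -1311975 / 20108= -65.25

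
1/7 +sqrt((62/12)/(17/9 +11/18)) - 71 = -496/7 +sqrt(465)/15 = -69.42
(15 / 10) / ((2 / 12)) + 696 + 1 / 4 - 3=2809 / 4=702.25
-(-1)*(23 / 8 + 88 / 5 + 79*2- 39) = 5579 / 40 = 139.48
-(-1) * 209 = 209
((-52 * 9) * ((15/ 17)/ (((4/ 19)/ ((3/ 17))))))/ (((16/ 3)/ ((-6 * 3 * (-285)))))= -769769325/ 2312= -332945.21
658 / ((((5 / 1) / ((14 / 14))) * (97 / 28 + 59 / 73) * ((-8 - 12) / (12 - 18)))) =9.24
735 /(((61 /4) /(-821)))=-2413740 /61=-39569.51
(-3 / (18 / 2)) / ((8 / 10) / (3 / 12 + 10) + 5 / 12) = -820 / 1217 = -0.67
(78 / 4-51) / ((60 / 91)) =-1911 / 40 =-47.78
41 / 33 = 1.24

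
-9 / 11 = -0.82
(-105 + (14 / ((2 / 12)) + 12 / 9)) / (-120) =59 / 360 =0.16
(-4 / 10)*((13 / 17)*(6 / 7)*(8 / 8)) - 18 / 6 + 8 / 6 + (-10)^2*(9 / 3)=532057 / 1785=298.07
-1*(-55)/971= 55/971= 0.06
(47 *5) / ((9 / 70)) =16450 / 9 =1827.78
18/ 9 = 2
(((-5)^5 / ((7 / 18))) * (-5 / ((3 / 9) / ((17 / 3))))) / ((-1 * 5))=-136607.14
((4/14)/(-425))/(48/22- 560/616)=-11/20825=-0.00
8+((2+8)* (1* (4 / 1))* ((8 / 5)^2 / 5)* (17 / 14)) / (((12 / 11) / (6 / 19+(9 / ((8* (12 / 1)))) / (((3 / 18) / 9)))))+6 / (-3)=128.60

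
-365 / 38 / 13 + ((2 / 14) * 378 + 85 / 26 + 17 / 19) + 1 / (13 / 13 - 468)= 57.42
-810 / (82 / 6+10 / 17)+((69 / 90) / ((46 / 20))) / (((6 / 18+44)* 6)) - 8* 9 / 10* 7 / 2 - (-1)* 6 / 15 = -236761369 / 2900730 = -81.62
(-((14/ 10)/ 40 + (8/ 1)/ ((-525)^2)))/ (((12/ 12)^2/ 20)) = -0.70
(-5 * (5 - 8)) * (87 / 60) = 87 / 4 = 21.75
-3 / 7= -0.43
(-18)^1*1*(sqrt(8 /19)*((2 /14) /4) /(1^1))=-9*sqrt(38) /133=-0.42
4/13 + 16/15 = 268/195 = 1.37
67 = 67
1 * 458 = 458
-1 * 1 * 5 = -5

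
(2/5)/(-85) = -2/425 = -0.00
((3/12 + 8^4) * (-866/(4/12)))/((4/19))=-404398185/8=-50549773.12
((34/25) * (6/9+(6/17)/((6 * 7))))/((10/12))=964/875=1.10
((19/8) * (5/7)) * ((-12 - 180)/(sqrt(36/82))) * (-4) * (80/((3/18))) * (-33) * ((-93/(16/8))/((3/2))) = 746380800 * sqrt(82)/7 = 965537943.39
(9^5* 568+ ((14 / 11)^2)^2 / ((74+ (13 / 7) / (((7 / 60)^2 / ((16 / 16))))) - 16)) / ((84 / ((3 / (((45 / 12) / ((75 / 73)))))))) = 81876335624763040 / 249487281197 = 328178.40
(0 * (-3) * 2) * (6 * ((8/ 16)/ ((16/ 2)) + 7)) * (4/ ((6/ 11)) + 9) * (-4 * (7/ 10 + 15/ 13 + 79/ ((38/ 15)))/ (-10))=0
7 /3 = 2.33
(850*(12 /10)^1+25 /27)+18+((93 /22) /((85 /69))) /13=682093069 /656370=1039.19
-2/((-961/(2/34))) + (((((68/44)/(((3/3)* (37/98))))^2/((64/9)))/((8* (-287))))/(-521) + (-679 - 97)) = -5741882867739349729/7399334778546304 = -776.00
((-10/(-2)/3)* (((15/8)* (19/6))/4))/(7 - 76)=-475/13248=-0.04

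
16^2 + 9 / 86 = 22025 / 86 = 256.10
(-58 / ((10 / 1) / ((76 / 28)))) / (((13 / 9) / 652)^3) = -111332487949632 / 76895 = -1447850808.89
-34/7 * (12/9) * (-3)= 136/7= 19.43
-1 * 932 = -932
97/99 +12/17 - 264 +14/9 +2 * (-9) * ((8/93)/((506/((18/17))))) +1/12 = -1251235723/4799916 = -260.68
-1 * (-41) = 41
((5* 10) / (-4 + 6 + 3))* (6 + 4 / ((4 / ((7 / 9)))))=610 / 9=67.78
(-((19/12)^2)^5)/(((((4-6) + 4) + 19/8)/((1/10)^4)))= -6131066257801/2708884684800000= -0.00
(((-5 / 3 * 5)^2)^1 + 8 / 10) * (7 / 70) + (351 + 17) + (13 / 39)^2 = 168811 / 450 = 375.14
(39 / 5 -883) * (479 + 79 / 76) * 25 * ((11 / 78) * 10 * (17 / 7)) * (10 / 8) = -155492066125 / 3458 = -44965895.35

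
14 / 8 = 1.75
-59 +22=-37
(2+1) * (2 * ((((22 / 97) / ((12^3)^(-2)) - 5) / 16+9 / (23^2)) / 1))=104251917585 / 410504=253960.78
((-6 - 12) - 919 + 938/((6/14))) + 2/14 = 26288/21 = 1251.81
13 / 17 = 0.76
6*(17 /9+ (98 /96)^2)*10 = 11255 /64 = 175.86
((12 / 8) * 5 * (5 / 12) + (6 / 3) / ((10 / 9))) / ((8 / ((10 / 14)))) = 197 / 448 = 0.44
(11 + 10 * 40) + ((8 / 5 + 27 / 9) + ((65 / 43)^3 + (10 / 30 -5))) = 494200523 / 1192605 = 414.39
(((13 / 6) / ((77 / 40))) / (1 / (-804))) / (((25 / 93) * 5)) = -1296048 / 1925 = -673.27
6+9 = 15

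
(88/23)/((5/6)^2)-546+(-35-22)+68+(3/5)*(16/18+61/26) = -527.55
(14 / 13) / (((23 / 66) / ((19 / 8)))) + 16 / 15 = 75403 / 8970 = 8.41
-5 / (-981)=5 / 981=0.01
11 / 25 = 0.44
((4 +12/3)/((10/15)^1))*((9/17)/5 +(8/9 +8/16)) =4574/255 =17.94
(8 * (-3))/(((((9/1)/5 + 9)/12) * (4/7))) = -140/3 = -46.67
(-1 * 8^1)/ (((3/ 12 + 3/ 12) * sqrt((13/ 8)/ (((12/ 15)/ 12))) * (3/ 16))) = -512 * sqrt(390)/ 585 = -17.28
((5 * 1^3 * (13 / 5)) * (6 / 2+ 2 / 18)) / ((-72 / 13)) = -1183 / 162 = -7.30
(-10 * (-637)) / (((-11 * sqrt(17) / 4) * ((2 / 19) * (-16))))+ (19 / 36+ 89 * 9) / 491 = 335.20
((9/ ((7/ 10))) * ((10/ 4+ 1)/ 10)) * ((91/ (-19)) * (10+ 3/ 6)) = -226.30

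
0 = 0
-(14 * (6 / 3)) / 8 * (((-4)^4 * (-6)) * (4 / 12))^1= 1792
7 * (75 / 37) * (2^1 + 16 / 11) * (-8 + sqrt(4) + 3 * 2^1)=0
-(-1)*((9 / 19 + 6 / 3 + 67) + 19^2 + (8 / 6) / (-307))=7532783 / 17499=430.47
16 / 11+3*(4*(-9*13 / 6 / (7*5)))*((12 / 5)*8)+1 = -242379 / 1925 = -125.91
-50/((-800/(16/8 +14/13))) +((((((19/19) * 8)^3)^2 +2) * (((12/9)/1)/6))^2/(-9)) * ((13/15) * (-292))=3014418207378491/31590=95423178454.53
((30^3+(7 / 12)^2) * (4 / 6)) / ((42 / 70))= 30000.38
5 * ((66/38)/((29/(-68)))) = -11220/551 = -20.36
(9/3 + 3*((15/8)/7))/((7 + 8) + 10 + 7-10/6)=639/5096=0.13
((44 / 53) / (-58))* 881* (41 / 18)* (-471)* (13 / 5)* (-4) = -3243810284 / 23055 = -140698.78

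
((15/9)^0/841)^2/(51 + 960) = 1/715061091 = 0.00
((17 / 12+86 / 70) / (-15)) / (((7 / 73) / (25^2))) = -2027575 / 1764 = -1149.42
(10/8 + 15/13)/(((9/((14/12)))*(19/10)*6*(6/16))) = 4375/60021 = 0.07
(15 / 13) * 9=10.38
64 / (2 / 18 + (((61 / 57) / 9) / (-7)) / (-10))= 2298240 / 4051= 567.33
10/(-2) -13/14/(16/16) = -83/14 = -5.93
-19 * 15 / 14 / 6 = -95 / 28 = -3.39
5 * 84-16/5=2084/5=416.80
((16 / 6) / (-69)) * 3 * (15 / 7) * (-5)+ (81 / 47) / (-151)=1406359 / 1142617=1.23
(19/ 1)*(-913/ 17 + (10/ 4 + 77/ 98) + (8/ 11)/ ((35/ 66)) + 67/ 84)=-6545747/ 7140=-916.77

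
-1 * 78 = -78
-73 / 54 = -1.35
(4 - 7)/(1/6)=-18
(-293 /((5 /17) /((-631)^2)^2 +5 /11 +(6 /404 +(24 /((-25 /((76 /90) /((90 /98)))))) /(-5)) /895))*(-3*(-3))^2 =-10732474699277512956937593750 /205650054411633833598559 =-52188.05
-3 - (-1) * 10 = 7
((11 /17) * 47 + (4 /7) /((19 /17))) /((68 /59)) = 4125103 /153748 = 26.83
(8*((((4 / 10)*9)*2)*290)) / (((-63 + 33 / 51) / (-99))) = 7028208 / 265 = 26521.54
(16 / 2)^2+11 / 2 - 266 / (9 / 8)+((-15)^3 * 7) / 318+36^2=503122 / 477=1054.76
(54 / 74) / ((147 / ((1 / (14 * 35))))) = 9 / 888370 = 0.00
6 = 6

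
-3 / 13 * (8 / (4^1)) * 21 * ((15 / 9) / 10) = -1.62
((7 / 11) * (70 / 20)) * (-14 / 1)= -343 / 11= -31.18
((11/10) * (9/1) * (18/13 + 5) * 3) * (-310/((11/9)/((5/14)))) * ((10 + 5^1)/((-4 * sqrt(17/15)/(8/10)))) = 9378585 * sqrt(255)/3094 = 48404.65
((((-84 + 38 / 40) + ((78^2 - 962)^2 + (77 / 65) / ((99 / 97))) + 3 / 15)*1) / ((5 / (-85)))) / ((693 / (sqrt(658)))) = -1043620435919*sqrt(658) / 1621620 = -16508454.97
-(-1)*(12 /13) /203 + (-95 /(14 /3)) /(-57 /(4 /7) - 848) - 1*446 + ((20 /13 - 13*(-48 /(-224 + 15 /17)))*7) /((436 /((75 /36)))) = -22137789737807293 /49634512574556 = -446.02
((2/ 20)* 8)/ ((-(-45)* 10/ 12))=8/ 375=0.02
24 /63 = 8 /21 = 0.38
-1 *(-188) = 188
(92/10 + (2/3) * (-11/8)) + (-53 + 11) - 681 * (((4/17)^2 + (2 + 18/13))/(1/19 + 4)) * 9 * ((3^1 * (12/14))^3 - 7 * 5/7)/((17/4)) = -1490485458063577/101210649540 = -14726.57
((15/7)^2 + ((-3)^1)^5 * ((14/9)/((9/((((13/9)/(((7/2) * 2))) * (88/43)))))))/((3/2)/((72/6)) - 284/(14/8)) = 664696/8200143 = 0.08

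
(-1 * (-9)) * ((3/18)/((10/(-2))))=-3/10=-0.30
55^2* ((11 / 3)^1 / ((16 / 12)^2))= 99825 / 16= 6239.06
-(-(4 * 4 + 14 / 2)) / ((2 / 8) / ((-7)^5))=-1546244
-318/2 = -159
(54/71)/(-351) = -2/923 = -0.00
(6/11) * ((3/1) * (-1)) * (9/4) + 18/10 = -207/110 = -1.88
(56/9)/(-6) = -28/27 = -1.04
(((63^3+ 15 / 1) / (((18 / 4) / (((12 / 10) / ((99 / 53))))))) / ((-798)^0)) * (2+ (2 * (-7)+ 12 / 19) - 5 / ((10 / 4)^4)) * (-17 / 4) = 2050583752016 / 1175625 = 1744249.87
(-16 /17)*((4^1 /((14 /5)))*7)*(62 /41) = -9920 /697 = -14.23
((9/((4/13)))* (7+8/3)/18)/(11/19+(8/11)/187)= 14734291/546696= 26.95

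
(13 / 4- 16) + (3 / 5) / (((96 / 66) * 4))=-4047 / 320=-12.65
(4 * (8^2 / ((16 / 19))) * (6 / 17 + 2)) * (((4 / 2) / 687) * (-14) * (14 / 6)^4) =-817492480 / 945999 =-864.16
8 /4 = 2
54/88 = 27/44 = 0.61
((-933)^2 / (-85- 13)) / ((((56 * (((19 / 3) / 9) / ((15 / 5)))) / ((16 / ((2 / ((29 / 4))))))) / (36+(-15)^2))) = -533687230521 / 52136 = -10236443.73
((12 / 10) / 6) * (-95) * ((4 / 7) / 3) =-76 / 21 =-3.62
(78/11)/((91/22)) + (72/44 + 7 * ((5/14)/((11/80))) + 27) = 48.53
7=7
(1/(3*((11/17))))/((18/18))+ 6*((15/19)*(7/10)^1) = 2402/627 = 3.83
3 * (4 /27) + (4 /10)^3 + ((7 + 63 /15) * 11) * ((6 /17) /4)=217624 /19125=11.38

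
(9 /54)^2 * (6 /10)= 1 /60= 0.02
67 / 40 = 1.68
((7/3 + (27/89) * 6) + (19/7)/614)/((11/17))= 81116435/12623226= 6.43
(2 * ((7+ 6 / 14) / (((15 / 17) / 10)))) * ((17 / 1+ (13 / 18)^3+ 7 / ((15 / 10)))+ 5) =9958702 / 2187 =4553.59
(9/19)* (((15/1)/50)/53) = 27/10070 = 0.00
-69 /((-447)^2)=-23 /66603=-0.00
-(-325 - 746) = 1071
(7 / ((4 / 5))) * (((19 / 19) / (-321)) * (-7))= 245 / 1284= 0.19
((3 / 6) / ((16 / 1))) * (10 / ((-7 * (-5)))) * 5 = 0.04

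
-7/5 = -1.40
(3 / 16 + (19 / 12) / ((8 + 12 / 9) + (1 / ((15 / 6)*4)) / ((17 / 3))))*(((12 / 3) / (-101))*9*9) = -116073 / 101404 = -1.14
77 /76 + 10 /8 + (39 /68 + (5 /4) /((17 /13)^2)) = 19590 /5491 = 3.57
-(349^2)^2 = -14835483601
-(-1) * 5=5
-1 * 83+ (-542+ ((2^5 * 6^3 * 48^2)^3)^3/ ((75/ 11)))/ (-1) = -241572374653762219603573969505468086288857838173281658400413831981/ 25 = -9662894986150488784142959000000000000000000000000000000000000000.00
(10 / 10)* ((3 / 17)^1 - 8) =-7.82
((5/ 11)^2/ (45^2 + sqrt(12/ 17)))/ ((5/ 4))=229500/ 2811661391- 40*sqrt(51)/ 8434984173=0.00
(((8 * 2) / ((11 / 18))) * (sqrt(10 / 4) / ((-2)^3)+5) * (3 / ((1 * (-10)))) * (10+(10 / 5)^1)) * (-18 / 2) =46656 / 11 -2916 * sqrt(10) / 55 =4073.80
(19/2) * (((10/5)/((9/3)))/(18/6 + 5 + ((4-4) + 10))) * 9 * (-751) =-14269/6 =-2378.17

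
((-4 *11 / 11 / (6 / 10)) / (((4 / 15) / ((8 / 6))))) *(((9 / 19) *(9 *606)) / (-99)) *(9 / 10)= 163620 / 209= 782.87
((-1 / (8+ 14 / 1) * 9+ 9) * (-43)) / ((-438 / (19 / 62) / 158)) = 4066209 / 99572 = 40.84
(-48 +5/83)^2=15832441/6889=2298.22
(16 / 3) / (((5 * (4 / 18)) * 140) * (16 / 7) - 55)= 48 / 2705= 0.02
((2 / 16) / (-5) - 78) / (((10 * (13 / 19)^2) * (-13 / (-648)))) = -91261161 / 109850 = -830.78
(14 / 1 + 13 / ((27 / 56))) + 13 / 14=15835 / 378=41.89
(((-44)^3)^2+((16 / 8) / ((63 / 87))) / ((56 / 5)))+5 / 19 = 81067538404927 / 11172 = 7256313856.51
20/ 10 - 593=-591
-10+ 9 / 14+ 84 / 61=-7.98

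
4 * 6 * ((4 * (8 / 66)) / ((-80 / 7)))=-56 / 55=-1.02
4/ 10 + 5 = 27/ 5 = 5.40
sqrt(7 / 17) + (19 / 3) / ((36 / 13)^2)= sqrt(119) / 17 + 3211 / 3888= 1.47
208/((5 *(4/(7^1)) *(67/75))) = 81.49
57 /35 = 1.63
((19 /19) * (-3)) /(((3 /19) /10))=-190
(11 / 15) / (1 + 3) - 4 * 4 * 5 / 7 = -4723 / 420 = -11.25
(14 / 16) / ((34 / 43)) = 301 / 272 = 1.11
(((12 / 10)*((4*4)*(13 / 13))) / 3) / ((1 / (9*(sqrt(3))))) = 99.77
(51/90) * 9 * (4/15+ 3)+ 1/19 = 15877/950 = 16.71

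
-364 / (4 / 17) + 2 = -1545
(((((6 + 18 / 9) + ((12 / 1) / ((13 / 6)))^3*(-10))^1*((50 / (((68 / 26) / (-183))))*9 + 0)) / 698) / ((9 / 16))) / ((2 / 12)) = 815792918400 / 1002677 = 813614.87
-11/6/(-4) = 11/24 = 0.46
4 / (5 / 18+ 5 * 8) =72 / 725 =0.10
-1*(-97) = 97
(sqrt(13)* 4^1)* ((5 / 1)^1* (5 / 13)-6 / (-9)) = 404* sqrt(13) / 39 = 37.35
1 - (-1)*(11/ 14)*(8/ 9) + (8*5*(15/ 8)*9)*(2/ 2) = 676.70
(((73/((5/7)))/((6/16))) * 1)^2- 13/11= 183826259/2475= 74273.24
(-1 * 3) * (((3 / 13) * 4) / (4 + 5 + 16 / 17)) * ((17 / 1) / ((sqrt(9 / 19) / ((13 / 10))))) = -1734 * sqrt(19) / 845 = -8.94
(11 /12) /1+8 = 107 /12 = 8.92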